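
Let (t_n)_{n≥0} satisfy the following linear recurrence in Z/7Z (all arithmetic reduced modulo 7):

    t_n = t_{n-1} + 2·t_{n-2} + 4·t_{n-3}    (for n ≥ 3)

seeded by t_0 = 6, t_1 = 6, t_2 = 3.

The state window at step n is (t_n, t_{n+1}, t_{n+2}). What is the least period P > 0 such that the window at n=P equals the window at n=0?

171

n=0: window = (6, 6, 3)
n=1: window = (6, 3, 4)
n=2: window = (3, 4, 6)
n=3: window = (4, 6, 5)
n=4: window = (6, 5, 5)
n=5: window = (5, 5, 4)
n=6: window = (5, 4, 6)
n=7: window = (4, 6, 6)
n=8: window = (6, 6, 6)
n=9: window = (6, 6, 0)
n=10: window = (6, 0, 1)
n=11: window = (0, 1, 4)
n=12: window = (1, 4, 6)
n=13: window = (4, 6, 4)
n=14: window = (6, 4, 4)
n=15: window = (4, 4, 1)
n=16: window = (4, 1, 4)
n=17: window = (1, 4, 1)
n=18: window = (4, 1, 6)
n=19: window = (1, 6, 3)
n=20: window = (6, 3, 5)
n=21: window = (3, 5, 0)
n=22: window = (5, 0, 1)
n=23: window = (0, 1, 0)
n=24: window = (1, 0, 2)
n=25: window = (0, 2, 6)
n=26: window = (2, 6, 3)
n=27: window = (6, 3, 2)
n=28: window = (3, 2, 4)
n=29: window = (2, 4, 6)
n=30: window = (4, 6, 1)
n=31: window = (6, 1, 1)
n=32: window = (1, 1, 6)
n=33: window = (1, 6, 5)
n=34: window = (6, 5, 0)
n=35: window = (5, 0, 6)
n=36: window = (0, 6, 5)
n=37: window = (6, 5, 3)
n=38: window = (5, 3, 2)
n=39: window = (3, 2, 0)
n=40: window = (2, 0, 2)
…
n=169: window = (1, 5, 6)
n=170: window = (5, 6, 6)
n=171: window = (6, 6, 3)
window at n=171 equals window at n=0 → period = 171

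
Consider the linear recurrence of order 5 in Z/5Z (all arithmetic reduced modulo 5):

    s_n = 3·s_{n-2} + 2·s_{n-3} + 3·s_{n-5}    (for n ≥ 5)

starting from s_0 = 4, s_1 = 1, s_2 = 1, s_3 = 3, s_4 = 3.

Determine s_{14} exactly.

4

s_5 = 0·3 + 3·3 + 2·1 + 0·1 + 3·4 = 3
s_6 = 0·3 + 3·3 + 2·3 + 0·1 + 3·1 = 3
s_7 = 0·3 + 3·3 + 2·3 + 0·3 + 3·1 = 3
s_8 = 0·3 + 3·3 + 2·3 + 0·3 + 3·3 = 4
s_9 = 0·4 + 3·3 + 2·3 + 0·3 + 3·3 = 4
s_10 = 0·4 + 3·4 + 2·3 + 0·3 + 3·3 = 2
s_11 = 0·2 + 3·4 + 2·4 + 0·3 + 3·3 = 4
s_12 = 0·4 + 3·2 + 2·4 + 0·4 + 3·3 = 3
s_13 = 0·3 + 3·4 + 2·2 + 0·4 + 3·4 = 3
s_14 = 0·3 + 3·3 + 2·4 + 0·2 + 3·4 = 4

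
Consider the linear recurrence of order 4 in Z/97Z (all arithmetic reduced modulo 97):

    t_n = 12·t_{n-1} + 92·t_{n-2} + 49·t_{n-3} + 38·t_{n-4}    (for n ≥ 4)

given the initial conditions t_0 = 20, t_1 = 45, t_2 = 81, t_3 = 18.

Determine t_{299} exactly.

t_4 = 12·18 + 92·81 + 49·45 + 38·20 = 60
t_5 = 12·60 + 92·18 + 49·81 + 38·45 = 4
t_6 = 12·4 + 92·60 + 49·18 + 38·81 = 22
t_7 = 12·22 + 92·4 + 49·60 + 38·18 = 85
t_8 = 12·85 + 92·22 + 49·4 + 38·60 = 88
t_9 = 12·88 + 92·85 + 49·22 + 38·4 = 18
Continuing the recurrence:
  t_10 = 24;  t_11 = 77;  t_12 = 83;  t_13 = 46;  t_14 = 69;  t_15 = 25
  t_16 = 28;  t_17 = 5;  t_18 = 81;  t_19 = 68;  t_20 = 71;  t_21 = 15
  t_22 = 27;  t_23 = 7;  t_24 = 84;  t_25 = 53;  t_26 = 33;  t_27 = 51
  t_28 = 28;  t_29 = 26;  t_30 = 45;  t_31 = 34;  t_32 = 96;  t_33 = 4
  t_34 = 34;  t_35 = 79;  t_36 = 63;  t_37 = 45;  t_38 = 53;  t_39 = 1
  t_40 = 78;  t_41 = 0;  t_42 = 24;  t_43 = 74;  t_44 = 46;  t_45 = 0
  t_46 = 40;  t_47 = 17;  t_48 = 6;  t_49 = 7;  t_50 = 79;  t_51 = 10
  t_52 = 5;  t_53 = 73;  t_54 = 75;  t_55 = 93;  t_56 = 46;  t_57 = 37
  t_58 = 55;  t_59 = 55;  t_60 = 66;  t_61 = 59;  t_62 = 22;  t_63 = 55
  t_64 = 32;  t_65 = 34;  t_66 = 93;  t_67 = 45;  t_68 = 47;  t_69 = 77
  t_70 = 26;  t_71 = 60;  t_72 = 38;  t_73 = 88;  t_74 = 41;  t_75 = 23
  t_76 = 7;  t_77 = 84;  t_78 = 69;  t_79 = 73;  t_80 = 63;  t_81 = 77
  t_82 = 18;  t_83 = 66;  t_84 = 79;  t_85 = 61;  t_86 = 84;  t_87 = 1
  t_88 = 54;  t_89 = 93;  t_90 = 13;  t_91 = 47;  t_92 = 27;  t_93 = 89
  t_94 = 44;  t_95 = 88;  t_96 = 15;  t_97 = 40;  t_98 = 84;  t_99 = 37
  t_100 = 32;  t_101 = 15;  t_102 = 78;  t_103 = 52;  t_104 = 51;  t_105 = 88
  t_106 = 8;  t_107 = 57;  t_108 = 7;  t_109 = 43;  t_110 = 86;  t_111 = 28
  t_112 = 48;  t_113 = 76;  t_114 = 74;  t_115 = 44;  t_116 = 80;  t_117 = 76
  t_118 = 48;  t_119 = 65;  t_120 = 29;  t_121 = 25;  t_122 = 23;  t_123 = 65
  t_124 = 82;  t_125 = 20;  t_126 = 9;  t_127 = 94;  t_128 = 38;  t_129 = 23
  t_130 = 87;  t_131 = 58;  t_132 = 19;  t_133 = 31;  t_134 = 23;  t_135 = 55
  t_136 = 70;  t_137 = 57;  t_138 = 23;  t_139 = 79;  t_140 = 78;  t_141 = 51
  t_142 = 20;  t_143 = 19;  t_144 = 62;  t_145 = 75;  t_146 = 50;  t_147 = 8
  t_148 = 57;  t_149 = 27;  t_150 = 3;  t_151 = 88;  t_152 = 68;  t_153 = 94
  t_154 = 73;  t_155 = 1;  t_156 = 47;  t_157 = 45;  t_158 = 24;  t_159 = 76
  t_160 = 30;  t_161 = 53;  t_162 = 78;  t_163 = 82;  t_164 = 63;  t_165 = 71
  t_166 = 50;  t_167 = 46;  t_168 = 64;  t_169 = 60;  t_170 = 92;  t_171 = 62
  t_172 = 30;  t_173 = 48;  t_174 = 73;  t_175 = 0;  t_176 = 23;  t_177 = 51
  t_178 = 70;  t_179 = 63;  t_180 = 93;  t_181 = 58;  t_182 = 61;  t_183 = 21
  t_184 = 18;  t_185 = 66;  t_186 = 72;  t_187 = 80;  t_188 = 56;  t_189 = 3
  t_190 = 10;  t_191 = 69;  t_192 = 46;  t_193 = 35;  t_194 = 71;  t_195 = 24
  t_196 = 1;  t_197 = 45;  t_198 = 44;  t_199 = 3;  t_200 = 22;  t_201 = 41
  t_202 = 67;  t_203 = 45;  t_204 = 43;  t_205 = 88;  t_206 = 63;  t_207 = 59
  t_208 = 34;  t_209 = 45;  t_210 = 29;  t_211 = 54;  t_212 = 23;  t_213 = 33
  t_214 = 52;  t_215 = 49;  t_216 = 6;  t_217 = 40;  t_218 = 74;  t_219 = 31
  t_220 = 56;  t_221 = 37;  t_222 = 33;  t_223 = 59;  t_224 = 22;  t_225 = 82
  t_226 = 72;  t_227 = 88;  t_228 = 21;  t_229 = 54;  t_230 = 25;  t_231 = 38
  t_232 = 89;  t_233 = 81;  t_234 = 41;  t_235 = 72;  t_236 = 56;  t_237 = 64
  t_238 = 45;  t_239 = 74;  t_240 = 10;  t_241 = 22;  t_242 = 21;  t_243 = 49
  t_244 = 1;  t_245 = 80;  t_246 = 80;  t_247 = 46;  t_248 = 36;  t_249 = 81
  t_250 = 72;  t_251 = 91;  t_252 = 55;  t_253 = 21;  t_254 = 91;  t_255 = 59
  t_256 = 74;  t_257 = 30;  t_258 = 34;  t_259 = 15;  t_260 = 24;  t_261 = 12
  t_262 = 14;  t_263 = 11;  t_264 = 10;  t_265 = 43;  t_266 = 82;  t_267 = 28
  t_268 = 85;  t_269 = 33;  t_270 = 94;  t_271 = 81;  t_272 = 14;  t_273 = 94
  t_274 = 63;  t_275 = 73;  t_276 = 73;  t_277 = 89;  t_278 = 78;  t_279 = 52
  t_280 = 94;  t_281 = 21;  t_282 = 56;  t_283 = 68;  t_284 = 93;  t_285 = 50
  t_286 = 66;  t_287 = 20;  t_288 = 74;  t_289 = 5;  t_290 = 74;  t_291 = 11
  t_292 = 6;  t_293 = 50;  t_294 = 41;  t_295 = 81;  t_296 = 50;  t_297 = 30
t_298 = 12·30 + 92·50 + 49·81 + 38·41 = 11
t_299 = 12·11 + 92·30 + 49·50 + 38·81 = 78

78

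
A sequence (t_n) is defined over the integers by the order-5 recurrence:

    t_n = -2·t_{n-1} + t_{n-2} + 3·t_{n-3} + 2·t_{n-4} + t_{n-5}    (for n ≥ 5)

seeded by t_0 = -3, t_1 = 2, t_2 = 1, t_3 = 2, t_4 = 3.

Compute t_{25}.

t_5 = -2·3 + 1·2 + 3·1 + 2·2 + 1·-3 = 0
t_6 = -2·0 + 1·3 + 3·2 + 2·1 + 1·2 = 13
t_7 = -2·13 + 1·0 + 3·3 + 2·2 + 1·1 = -12
t_8 = -2·-12 + 1·13 + 3·0 + 2·3 + 1·2 = 45
t_9 = -2·45 + 1·-12 + 3·13 + 2·0 + 1·3 = -60
t_10 = -2·-60 + 1·45 + 3·-12 + 2·13 + 1·0 = 155
t_11 = -2·155 + 1·-60 + 3·45 + 2·-12 + 1·13 = -246
t_12 = -2·-246 + 1·155 + 3·-60 + 2·45 + 1·-12 = 545
t_13 = -2·545 + 1·-246 + 3·155 + 2·-60 + 1·45 = -946
t_14 = -2·-946 + 1·545 + 3·-246 + 2·155 + 1·-60 = 1949
t_15 = -2·1949 + 1·-946 + 3·545 + 2·-246 + 1·155 = -3546
t_16 = -2·-3546 + 1·1949 + 3·-946 + 2·545 + 1·-246 = 7047
t_17 = -2·7047 + 1·-3546 + 3·1949 + 2·-946 + 1·545 = -13140
t_18 = -2·-13140 + 1·7047 + 3·-3546 + 2·1949 + 1·-946 = 25641
t_19 = -2·25641 + 1·-13140 + 3·7047 + 2·-3546 + 1·1949 = -48424
t_20 = -2·-48424 + 1·25641 + 3·-13140 + 2·7047 + 1·-3546 = 93617
t_21 = -2·93617 + 1·-48424 + 3·25641 + 2·-13140 + 1·7047 = -177968
t_22 = -2·-177968 + 1·93617 + 3·-48424 + 2·25641 + 1·-13140 = 342423
t_23 = -2·342423 + 1·-177968 + 3·93617 + 2·-48424 + 1·25641 = -653170
t_24 = -2·-653170 + 1·342423 + 3·-177968 + 2·93617 + 1·-48424 = 1253669
t_25 = -2·1253669 + 1·-653170 + 3·342423 + 2·-177968 + 1·93617 = -2395558

-2395558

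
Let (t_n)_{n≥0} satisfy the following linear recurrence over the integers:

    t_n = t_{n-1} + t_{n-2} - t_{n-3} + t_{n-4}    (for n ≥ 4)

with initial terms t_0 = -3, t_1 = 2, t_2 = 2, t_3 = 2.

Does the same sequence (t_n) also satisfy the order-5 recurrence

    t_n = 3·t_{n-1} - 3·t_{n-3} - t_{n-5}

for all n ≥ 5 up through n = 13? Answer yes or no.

no

Terms t_0..t_13: -3, 2, 2, 2, -1, 1, 0, 4, 2, 7, 5, 14, 14, 30
n=5: candidate gives -6, actual t_5 = 1 ✗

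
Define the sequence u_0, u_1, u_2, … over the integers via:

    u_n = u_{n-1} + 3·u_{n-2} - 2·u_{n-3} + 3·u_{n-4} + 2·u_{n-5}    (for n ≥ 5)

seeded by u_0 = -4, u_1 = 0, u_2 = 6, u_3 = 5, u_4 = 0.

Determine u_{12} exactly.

u_5 = 1·0 + 3·5 + -2·6 + 3·0 + 2·-4 = -5
u_6 = 1·-5 + 3·0 + -2·5 + 3·6 + 2·0 = 3
u_7 = 1·3 + 3·-5 + -2·0 + 3·5 + 2·6 = 15
u_8 = 1·15 + 3·3 + -2·-5 + 3·0 + 2·5 = 44
u_9 = 1·44 + 3·15 + -2·3 + 3·-5 + 2·0 = 68
u_10 = 1·68 + 3·44 + -2·15 + 3·3 + 2·-5 = 169
u_11 = 1·169 + 3·68 + -2·44 + 3·15 + 2·3 = 336
u_12 = 1·336 + 3·169 + -2·68 + 3·44 + 2·15 = 869

869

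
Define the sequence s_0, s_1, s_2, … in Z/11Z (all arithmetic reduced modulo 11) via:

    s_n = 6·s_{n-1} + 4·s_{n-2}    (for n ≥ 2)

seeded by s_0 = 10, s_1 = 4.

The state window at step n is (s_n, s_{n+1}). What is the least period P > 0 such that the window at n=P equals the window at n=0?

40

n=0: window = (10, 4)
n=1: window = (4, 9)
n=2: window = (9, 4)
n=3: window = (4, 5)
n=4: window = (5, 2)
n=5: window = (2, 10)
n=6: window = (10, 2)
n=7: window = (2, 8)
n=8: window = (8, 1)
n=9: window = (1, 5)
n=10: window = (5, 1)
n=11: window = (1, 4)
n=12: window = (4, 6)
n=13: window = (6, 8)
n=14: window = (8, 6)
n=15: window = (6, 2)
n=16: window = (2, 3)
n=17: window = (3, 4)
n=18: window = (4, 3)
n=19: window = (3, 1)
n=20: window = (1, 7)
n=21: window = (7, 2)
n=22: window = (2, 7)
n=23: window = (7, 6)
n=24: window = (6, 9)
n=25: window = (9, 1)
n=26: window = (1, 9)
n=27: window = (9, 3)
n=28: window = (3, 10)
n=29: window = (10, 6)
n=30: window = (6, 10)
n=31: window = (10, 7)
n=32: window = (7, 5)
n=33: window = (5, 3)
n=34: window = (3, 5)
n=35: window = (5, 9)
n=36: window = (9, 8)
n=37: window = (8, 7)
n=38: window = (7, 8)
n=39: window = (8, 10)
n=40: window = (10, 4)
window at n=40 equals window at n=0 → period = 40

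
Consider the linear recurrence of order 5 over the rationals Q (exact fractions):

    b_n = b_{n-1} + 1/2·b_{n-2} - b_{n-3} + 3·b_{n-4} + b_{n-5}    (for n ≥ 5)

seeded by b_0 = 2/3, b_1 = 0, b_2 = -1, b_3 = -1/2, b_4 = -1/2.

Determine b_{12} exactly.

b_5 = 1·-1/2 + 1/2·-1/2 + -1·-1 + 3·0 + 1·2/3 = 11/12
b_6 = 1·11/12 + 1/2·-1/2 + -1·-1/2 + 3·-1 + 1·0 = -11/6
b_7 = 1·-11/6 + 1/2·11/12 + -1·-1/2 + 3·-1/2 + 1·-1 = -27/8
b_8 = 1·-27/8 + 1/2·-11/6 + -1·11/12 + 3·-1/2 + 1·-1/2 = -173/24
b_9 = 1·-173/24 + 1/2·-27/8 + -1·-11/6 + 3·11/12 + 1·-1/2 = -77/16
b_10 = 1·-77/16 + 1/2·-173/24 + -1·-27/8 + 3·-11/6 + 1·11/12 = -77/8
b_11 = 1·-77/8 + 1/2·-77/16 + -1·-173/24 + 3·-27/8 + 1·-11/6 = -537/32
b_12 = 1·-537/32 + 1/2·-77/8 + -1·-77/16 + 3·-173/24 + 1·-27/8 = -1337/32

-1337/32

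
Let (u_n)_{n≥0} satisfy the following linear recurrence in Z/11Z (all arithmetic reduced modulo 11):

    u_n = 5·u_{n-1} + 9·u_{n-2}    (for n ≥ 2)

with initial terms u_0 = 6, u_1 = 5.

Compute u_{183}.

u_2 = 5·5 + 9·6 = 2
u_3 = 5·2 + 9·5 = 0
u_4 = 5·0 + 9·2 = 7
u_5 = 5·7 + 9·0 = 2
u_6 = 5·2 + 9·7 = 7
u_7 = 5·7 + 9·2 = 9
u_8 = 5·9 + 9·7 = 9
u_9 = 5·9 + 9·9 = 5
u_10 = 5·5 + 9·9 = 7
u_11 = 5·7 + 9·5 = 3
u_12 = 5·3 + 9·7 = 1
u_13 = 5·1 + 9·3 = 10
u_14 = 5·10 + 9·1 = 4
u_15 = 5·4 + 9·10 = 0
u_16 = 5·0 + 9·4 = 3
u_17 = 5·3 + 9·0 = 4
u_18 = 5·4 + 9·3 = 3
u_19 = 5·3 + 9·4 = 7
u_20 = 5·7 + 9·3 = 7
u_21 = 5·7 + 9·7 = 10
u_22 = 5·10 + 9·7 = 3
u_23 = 5·3 + 9·10 = 6
u_24 = 5·6 + 9·3 = 2
u_25 = 5·2 + 9·6 = 9
u_26 = 5·9 + 9·2 = 8
u_27 = 5·8 + 9·9 = 0
u_28 = 5·0 + 9·8 = 6
u_29 = 5·6 + 9·0 = 8
u_30 = 5·8 + 9·6 = 6
u_31 = 5·6 + 9·8 = 3
u_32 = 5·3 + 9·6 = 3
u_33 = 5·3 + 9·3 = 9
u_34 = 5·9 + 9·3 = 6
u_35 = 5·6 + 9·9 = 1
u_36 = 5·1 + 9·6 = 4
u_37 = 5·4 + 9·1 = 7
u_38 = 5·7 + 9·4 = 5
u_39 = 5·5 + 9·7 = 0
u_40 = 5·0 + 9·5 = 1
u_41 = 5·1 + 9·0 = 5
u_42 = 5·5 + 9·1 = 1
u_43 = 5·1 + 9·5 = 6
u_44 = 5·6 + 9·1 = 6
u_45 = 5·6 + 9·6 = 7
u_46 = 5·7 + 9·6 = 1
u_47 = 5·1 + 9·7 = 2
u_48 = 5·2 + 9·1 = 8
u_49 = 5·8 + 9·2 = 3
u_50 = 5·3 + 9·8 = 10
u_51 = 5·10 + 9·3 = 0
u_52 = 5·0 + 9·10 = 2
u_53 = 5·2 + 9·0 = 10
u_54 = 5·10 + 9·2 = 2
u_55 = 5·2 + 9·10 = 1
u_56 = 5·1 + 9·2 = 1
u_57 = 5·1 + 9·1 = 3
u_58 = 5·3 + 9·1 = 2
u_59 = 5·2 + 9·3 = 4
u_60 = 5·4 + 9·2 = 5
u_61 = 5·5 + 9·4 = 6
u_62 = 5·6 + 9·5 = 9
u_63 = 5·9 + 9·6 = 0
u_64 = 5·0 + 9·9 = 4
u_65 = 5·4 + 9·0 = 9
u_66 = 5·9 + 9·4 = 4
u_67 = 5·4 + 9·9 = 2
u_68 = 5·2 + 9·4 = 2
u_69 = 5·2 + 9·2 = 6
u_70 = 5·6 + 9·2 = 4
u_71 = 5·4 + 9·6 = 8
u_72 = 5·8 + 9·4 = 10
u_73 = 5·10 + 9·8 = 1
u_74 = 5·1 + 9·10 = 7
u_75 = 5·7 + 9·1 = 0
u_76 = 5·0 + 9·7 = 8
u_77 = 5·8 + 9·0 = 7
u_78 = 5·7 + 9·8 = 8
u_79 = 5·8 + 9·7 = 4
u_80 = 5·4 + 9·8 = 4
u_81 = 5·4 + 9·4 = 1
u_82 = 5·1 + 9·4 = 8
u_83 = 5·8 + 9·1 = 5
u_84 = 5·5 + 9·8 = 9
u_85 = 5·9 + 9·5 = 2
u_86 = 5·2 + 9·9 = 3
u_87 = 5·3 + 9·2 = 0
u_88 = 5·0 + 9·3 = 5
u_89 = 5·5 + 9·0 = 3
u_90 = 5·3 + 9·5 = 5
u_91 = 5·5 + 9·3 = 8
u_92 = 5·8 + 9·5 = 8
u_93 = 5·8 + 9·8 = 2
u_94 = 5·2 + 9·8 = 5
u_95 = 5·5 + 9·2 = 10
u_96 = 5·10 + 9·5 = 7
u_97 = 5·7 + 9·10 = 4
u_98 = 5·4 + 9·7 = 6
u_99 = 5·6 + 9·4 = 0
u_100 = 5·0 + 9·6 = 10
u_101 = 5·10 + 9·0 = 6
u_102 = 5·6 + 9·10 = 10
u_103 = 5·10 + 9·6 = 5
u_104 = 5·5 + 9·10 = 5
u_105 = 5·5 + 9·5 = 4
u_106 = 5·4 + 9·5 = 10
u_107 = 5·10 + 9·4 = 9
u_108 = 5·9 + 9·10 = 3
u_109 = 5·3 + 9·9 = 8
u_110 = 5·8 + 9·3 = 1
u_111 = 5·1 + 9·8 = 0
u_112 = 5·0 + 9·1 = 9
u_113 = 5·9 + 9·0 = 1
u_114 = 5·1 + 9·9 = 9
u_115 = 5·9 + 9·1 = 10
u_116 = 5·10 + 9·9 = 10
u_117 = 5·10 + 9·10 = 8
u_118 = 5·8 + 9·10 = 9
u_119 = 5·9 + 9·8 = 7
u_120 = 5·7 + 9·9 = 6
u_121 = 5·6 + 9·7 = 5
u_122 = 5·5 + 9·6 = 2
u_123 = 5·2 + 9·5 = 0
u_124 = 5·0 + 9·2 = 7
u_125 = 5·7 + 9·0 = 2
u_126 = 5·2 + 9·7 = 7
u_127 = 5·7 + 9·2 = 9
u_128 = 5·9 + 9·7 = 9
u_129 = 5·9 + 9·9 = 5
u_130 = 5·5 + 9·9 = 7
u_131 = 5·7 + 9·5 = 3
u_132 = 5·3 + 9·7 = 1
u_133 = 5·1 + 9·3 = 10
u_134 = 5·10 + 9·1 = 4
u_135 = 5·4 + 9·10 = 0
u_136 = 5·0 + 9·4 = 3
u_137 = 5·3 + 9·0 = 4
u_138 = 5·4 + 9·3 = 3
u_139 = 5·3 + 9·4 = 7
u_140 = 5·7 + 9·3 = 7
u_141 = 5·7 + 9·7 = 10
u_142 = 5·10 + 9·7 = 3
u_143 = 5·3 + 9·10 = 6
u_144 = 5·6 + 9·3 = 2
u_145 = 5·2 + 9·6 = 9
u_146 = 5·9 + 9·2 = 8
u_147 = 5·8 + 9·9 = 0
u_148 = 5·0 + 9·8 = 6
u_149 = 5·6 + 9·0 = 8
u_150 = 5·8 + 9·6 = 6
u_151 = 5·6 + 9·8 = 3
u_152 = 5·3 + 9·6 = 3
u_153 = 5·3 + 9·3 = 9
u_154 = 5·9 + 9·3 = 6
u_155 = 5·6 + 9·9 = 1
u_156 = 5·1 + 9·6 = 4
u_157 = 5·4 + 9·1 = 7
u_158 = 5·7 + 9·4 = 5
u_159 = 5·5 + 9·7 = 0
u_160 = 5·0 + 9·5 = 1
u_161 = 5·1 + 9·0 = 5
u_162 = 5·5 + 9·1 = 1
u_163 = 5·1 + 9·5 = 6
u_164 = 5·6 + 9·1 = 6
u_165 = 5·6 + 9·6 = 7
u_166 = 5·7 + 9·6 = 1
u_167 = 5·1 + 9·7 = 2
u_168 = 5·2 + 9·1 = 8
u_169 = 5·8 + 9·2 = 3
u_170 = 5·3 + 9·8 = 10
u_171 = 5·10 + 9·3 = 0
u_172 = 5·0 + 9·10 = 2
u_173 = 5·2 + 9·0 = 10
u_174 = 5·10 + 9·2 = 2
u_175 = 5·2 + 9·10 = 1
u_176 = 5·1 + 9·2 = 1
u_177 = 5·1 + 9·1 = 3
u_178 = 5·3 + 9·1 = 2
u_179 = 5·2 + 9·3 = 4
u_180 = 5·4 + 9·2 = 5
u_181 = 5·5 + 9·4 = 6
u_182 = 5·6 + 9·5 = 9
u_183 = 5·9 + 9·6 = 0

0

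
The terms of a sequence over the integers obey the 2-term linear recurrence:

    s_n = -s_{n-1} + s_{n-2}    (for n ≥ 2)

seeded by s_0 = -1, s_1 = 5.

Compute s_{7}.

73

s_2 = -1·5 + 1·-1 = -6
s_3 = -1·-6 + 1·5 = 11
s_4 = -1·11 + 1·-6 = -17
s_5 = -1·-17 + 1·11 = 28
s_6 = -1·28 + 1·-17 = -45
s_7 = -1·-45 + 1·28 = 73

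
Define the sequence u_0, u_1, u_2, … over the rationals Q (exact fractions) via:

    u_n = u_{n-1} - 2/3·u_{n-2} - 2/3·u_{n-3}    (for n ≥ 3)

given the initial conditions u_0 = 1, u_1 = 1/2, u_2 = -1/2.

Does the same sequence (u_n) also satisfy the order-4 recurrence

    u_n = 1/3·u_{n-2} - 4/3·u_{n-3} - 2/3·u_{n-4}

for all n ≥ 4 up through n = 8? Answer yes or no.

Terms u_0..u_8: 1, 1/2, -1/2, -3/2, -3/2, -1/6, 11/6, 53/18, 11/6
n=4: candidate gives -3/2, actual u_4 = -3/2 ✓
n=5: candidate gives -1/6, actual u_5 = -1/6 ✓
n=6: candidate gives 11/6, actual u_6 = 11/6 ✓
n=7: candidate gives 53/18, actual u_7 = 53/18 ✓
n=8: candidate gives 11/6, actual u_8 = 11/6 ✓

yes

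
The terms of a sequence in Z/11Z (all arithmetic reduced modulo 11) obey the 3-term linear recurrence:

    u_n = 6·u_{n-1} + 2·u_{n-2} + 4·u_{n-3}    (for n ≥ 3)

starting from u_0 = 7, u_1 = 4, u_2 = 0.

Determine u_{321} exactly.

u_3 = 6·0 + 2·4 + 4·7 = 3
u_4 = 6·3 + 2·0 + 4·4 = 1
u_5 = 6·1 + 2·3 + 4·0 = 1
u_6 = 6·1 + 2·1 + 4·3 = 9
u_7 = 6·9 + 2·1 + 4·1 = 5
u_8 = 6·5 + 2·9 + 4·1 = 8
u_9 = 6·8 + 2·5 + 4·9 = 6
u_10 = 6·6 + 2·8 + 4·5 = 6
u_11 = 6·6 + 2·6 + 4·8 = 3
u_12 = 6·3 + 2·6 + 4·6 = 10
u_13 = 6·10 + 2·3 + 4·6 = 2
u_14 = 6·2 + 2·10 + 4·3 = 0
u_15 = 6·0 + 2·2 + 4·10 = 0
u_16 = 6·0 + 2·0 + 4·2 = 8
u_17 = 6·8 + 2·0 + 4·0 = 4
u_18 = 6·4 + 2·8 + 4·0 = 7
u_19 = 6·7 + 2·4 + 4·8 = 5
u_20 = 6·5 + 2·7 + 4·4 = 5
u_21 = 6·5 + 2·5 + 4·7 = 2
u_22 = 6·2 + 2·5 + 4·5 = 9
u_23 = 6·9 + 2·2 + 4·5 = 1
u_24 = 6·1 + 2·9 + 4·2 = 10
u_25 = 6·10 + 2·1 + 4·9 = 10
u_26 = 6·10 + 2·10 + 4·1 = 7
u_27 = 6·7 + 2·10 + 4·10 = 3
u_28 = 6·3 + 2·7 + 4·10 = 6
u_29 = 6·6 + 2·3 + 4·7 = 4
u_30 = 6·4 + 2·6 + 4·3 = 4
u_31 = 6·4 + 2·4 + 4·6 = 1
u_32 = 6·1 + 2·4 + 4·4 = 8
u_33 = 6·8 + 2·1 + 4·4 = 0
u_34 = 6·0 + 2·8 + 4·1 = 9
u_35 = 6·9 + 2·0 + 4·8 = 9
u_36 = 6·9 + 2·9 + 4·0 = 6
u_37 = 6·6 + 2·9 + 4·9 = 2
u_38 = 6·2 + 2·6 + 4·9 = 5
u_39 = 6·5 + 2·2 + 4·6 = 3
u_40 = 6·3 + 2·5 + 4·2 = 3
u_41 = 6·3 + 2·3 + 4·5 = 0
u_42 = 6·0 + 2·3 + 4·3 = 7
u_43 = 6·7 + 2·0 + 4·3 = 10
u_44 = 6·10 + 2·7 + 4·0 = 8
u_45 = 6·8 + 2·10 + 4·7 = 8
u_46 = 6·8 + 2·8 + 4·10 = 5
u_47 = 6·5 + 2·8 + 4·8 = 1
u_48 = 6·1 + 2·5 + 4·8 = 4
u_49 = 6·4 + 2·1 + 4·5 = 2
u_50 = 6·2 + 2·4 + 4·1 = 2
u_51 = 6·2 + 2·2 + 4·4 = 10
u_52 = 6·10 + 2·2 + 4·2 = 6
u_53 = 6·6 + 2·10 + 4·2 = 9
u_54 = 6·9 + 2·6 + 4·10 = 7
u_55 = 6·7 + 2·9 + 4·6 = 7
u_56 = 6·7 + 2·7 + 4·9 = 4
u_57 = 6·4 + 2·7 + 4·7 = 0
(u_55, u_56, u_57) = (7, 4, 0) = (u_0, u_1, u_2), so the sequence has period 55.
321 ≡ 46 (mod 55), hence u_321 = u_46 = 5.

5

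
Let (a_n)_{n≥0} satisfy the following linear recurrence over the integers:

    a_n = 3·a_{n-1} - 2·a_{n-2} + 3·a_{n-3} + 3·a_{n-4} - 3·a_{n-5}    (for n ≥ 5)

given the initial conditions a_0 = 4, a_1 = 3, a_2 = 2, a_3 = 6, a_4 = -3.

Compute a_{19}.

-15028683

a_5 = 3·-3 + -2·6 + 3·2 + 3·3 + -3·4 = -18
a_6 = 3·-18 + -2·-3 + 3·6 + 3·2 + -3·3 = -33
a_7 = 3·-33 + -2·-18 + 3·-3 + 3·6 + -3·2 = -60
a_8 = 3·-60 + -2·-33 + 3·-18 + 3·-3 + -3·6 = -195
a_9 = 3·-195 + -2·-60 + 3·-33 + 3·-18 + -3·-3 = -609
a_10 = 3·-609 + -2·-195 + 3·-60 + 3·-33 + -3·-18 = -1662
a_11 = 3·-1662 + -2·-609 + 3·-195 + 3·-60 + -3·-33 = -4434
a_12 = 3·-4434 + -2·-1662 + 3·-609 + 3·-195 + -3·-60 = -12210
a_13 = 3·-12210 + -2·-4434 + 3·-1662 + 3·-609 + -3·-195 = -33990
a_14 = 3·-33990 + -2·-12210 + 3·-4434 + 3·-1662 + -3·-609 = -94011
a_15 = 3·-94011 + -2·-33990 + 3·-12210 + 3·-4434 + -3·-1662 = -258999
a_16 = 3·-258999 + -2·-94011 + 3·-33990 + 3·-12210 + -3·-4434 = -714273
a_17 = 3·-714273 + -2·-258999 + 3·-94011 + 3·-33990 + -3·-12210 = -1972194
a_18 = 3·-1972194 + -2·-714273 + 3·-258999 + 3·-94011 + -3·-33990 = -5445096
a_19 = 3·-5445096 + -2·-1972194 + 3·-714273 + 3·-258999 + -3·-94011 = -15028683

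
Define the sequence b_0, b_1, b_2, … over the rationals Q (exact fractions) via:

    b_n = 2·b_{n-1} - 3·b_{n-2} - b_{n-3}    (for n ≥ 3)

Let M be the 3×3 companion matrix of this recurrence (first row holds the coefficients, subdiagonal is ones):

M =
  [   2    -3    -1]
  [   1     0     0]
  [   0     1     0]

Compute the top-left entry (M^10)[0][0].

-569

(M^10)[0][0] is the top entry after applying M 10 times to the unit state (1, 0, 0). Equivalently it is h_{12} for the auxiliary sequence (h_n) obeying the same recurrence with h_2 = 1 and h_i = 0 for 0 ≤ i < 2:
h_3 = 2·1 + -3·0 + -1·0 = 2
h_4 = 2·2 + -3·1 + -1·0 = 1
h_5 = 2·1 + -3·2 + -1·1 = -5
h_6 = 2·-5 + -3·1 + -1·2 = -15
h_7 = 2·-15 + -3·-5 + -1·1 = -16
h_8 = 2·-16 + -3·-15 + -1·-5 = 18
h_9 = 2·18 + -3·-16 + -1·-15 = 99
h_10 = 2·99 + -3·18 + -1·-16 = 160
h_11 = 2·160 + -3·99 + -1·18 = 5
h_12 = 2·5 + -3·160 + -1·99 = -569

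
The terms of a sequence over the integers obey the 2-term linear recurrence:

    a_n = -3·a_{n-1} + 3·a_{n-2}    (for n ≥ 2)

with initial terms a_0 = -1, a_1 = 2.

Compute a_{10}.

a_2 = -3·2 + 3·-1 = -9
a_3 = -3·-9 + 3·2 = 33
a_4 = -3·33 + 3·-9 = -126
a_5 = -3·-126 + 3·33 = 477
a_6 = -3·477 + 3·-126 = -1809
a_7 = -3·-1809 + 3·477 = 6858
a_8 = -3·6858 + 3·-1809 = -26001
a_9 = -3·-26001 + 3·6858 = 98577
a_10 = -3·98577 + 3·-26001 = -373734

-373734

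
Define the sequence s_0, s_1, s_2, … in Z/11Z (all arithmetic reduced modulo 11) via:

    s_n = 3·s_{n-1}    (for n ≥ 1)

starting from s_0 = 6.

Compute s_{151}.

s_1 = 3·6 = 7
s_2 = 3·7 = 10
s_3 = 3·10 = 8
s_4 = 3·8 = 2
s_5 = 3·2 = 6
(s_5) = (6) = (s_0), so the sequence has period 5.
151 ≡ 1 (mod 5), hence s_151 = s_1 = 7.

7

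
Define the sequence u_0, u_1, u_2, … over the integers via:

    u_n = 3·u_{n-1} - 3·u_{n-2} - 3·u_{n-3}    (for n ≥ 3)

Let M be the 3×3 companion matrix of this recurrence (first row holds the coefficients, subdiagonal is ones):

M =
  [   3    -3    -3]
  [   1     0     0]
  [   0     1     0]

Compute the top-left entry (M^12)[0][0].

(M^12)[0][0] is the top entry after applying M 12 times to the unit state (1, 0, 0). Equivalently it is h_{14} for the auxiliary sequence (h_n) obeying the same recurrence with h_2 = 1 and h_i = 0 for 0 ≤ i < 2:
h_3 = 3·1 + -3·0 + -3·0 = 3
h_4 = 3·3 + -3·1 + -3·0 = 6
h_5 = 3·6 + -3·3 + -3·1 = 6
h_6 = 3·6 + -3·6 + -3·3 = -9
h_7 = 3·-9 + -3·6 + -3·6 = -63
h_8 = 3·-63 + -3·-9 + -3·6 = -180
h_9 = 3·-180 + -3·-63 + -3·-9 = -324
h_10 = 3·-324 + -3·-180 + -3·-63 = -243
h_11 = 3·-243 + -3·-324 + -3·-180 = 783
h_12 = 3·783 + -3·-243 + -3·-324 = 4050
h_13 = 3·4050 + -3·783 + -3·-243 = 10530
h_14 = 3·10530 + -3·4050 + -3·783 = 17091

17091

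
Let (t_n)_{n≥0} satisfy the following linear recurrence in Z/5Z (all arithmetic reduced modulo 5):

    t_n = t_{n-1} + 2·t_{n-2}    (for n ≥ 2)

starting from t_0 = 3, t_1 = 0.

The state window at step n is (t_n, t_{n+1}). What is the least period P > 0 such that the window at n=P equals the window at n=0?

4

n=0: window = (3, 0)
n=1: window = (0, 1)
n=2: window = (1, 1)
n=3: window = (1, 3)
n=4: window = (3, 0)
window at n=4 equals window at n=0 → period = 4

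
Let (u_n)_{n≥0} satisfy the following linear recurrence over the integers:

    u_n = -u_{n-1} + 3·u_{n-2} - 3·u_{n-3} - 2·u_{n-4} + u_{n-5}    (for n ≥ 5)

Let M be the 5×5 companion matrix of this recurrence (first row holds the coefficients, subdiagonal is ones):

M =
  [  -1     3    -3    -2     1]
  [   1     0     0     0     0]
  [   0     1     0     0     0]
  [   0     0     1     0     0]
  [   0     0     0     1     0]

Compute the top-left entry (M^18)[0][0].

(M^18)[0][0] is the top entry after applying M 18 times to the unit state (1, 0, 0, 0, 0). Equivalently it is h_{22} for the auxiliary sequence (h_n) obeying the same recurrence with h_4 = 1 and h_i = 0 for 0 ≤ i < 4:
h_5 = -1·1 + 3·0 + -3·0 + -2·0 + 1·0 = -1
h_6 = -1·-1 + 3·1 + -3·0 + -2·0 + 1·0 = 4
h_7 = -1·4 + 3·-1 + -3·1 + -2·0 + 1·0 = -10
h_8 = -1·-10 + 3·4 + -3·-1 + -2·1 + 1·0 = 23
h_9 = -1·23 + 3·-10 + -3·4 + -2·-1 + 1·1 = -62
h_10 = -1·-62 + 3·23 + -3·-10 + -2·4 + 1·-1 = 152
h_11 = -1·152 + 3·-62 + -3·23 + -2·-10 + 1·4 = -383
h_12 = -1·-383 + 3·152 + -3·-62 + -2·23 + 1·-10 = 969
h_13 = -1·969 + 3·-383 + -3·152 + -2·-62 + 1·23 = -2427
h_14 = -1·-2427 + 3·969 + -3·-383 + -2·152 + 1·-62 = 6117
h_15 = -1·6117 + 3·-2427 + -3·969 + -2·-383 + 1·152 = -15387
h_16 = -1·-15387 + 3·6117 + -3·-2427 + -2·969 + 1·-383 = 38698
h_17 = -1·38698 + 3·-15387 + -3·6117 + -2·-2427 + 1·969 = -97387
h_18 = -1·-97387 + 3·38698 + -3·-15387 + -2·6117 + 1·-2427 = 244981
h_19 = -1·244981 + 3·-97387 + -3·38698 + -2·-15387 + 1·6117 = -616345
h_20 = -1·-616345 + 3·244981 + -3·-97387 + -2·38698 + 1·-15387 = 1550666
h_21 = -1·1550666 + 3·-616345 + -3·244981 + -2·-97387 + 1·38698 = -3901172
h_22 = -1·-3901172 + 3·1550666 + -3·-616345 + -2·244981 + 1·-97387 = 9814856

9814856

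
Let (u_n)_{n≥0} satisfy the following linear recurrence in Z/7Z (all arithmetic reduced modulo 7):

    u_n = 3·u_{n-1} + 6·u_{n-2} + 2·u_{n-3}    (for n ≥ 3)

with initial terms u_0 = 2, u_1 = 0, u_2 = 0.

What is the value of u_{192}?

2

u_3 = 3·0 + 6·0 + 2·2 = 4
u_4 = 3·4 + 6·0 + 2·0 = 5
u_5 = 3·5 + 6·4 + 2·0 = 4
u_6 = 3·4 + 6·5 + 2·4 = 1
u_7 = 3·1 + 6·4 + 2·5 = 2
u_8 = 3·2 + 6·1 + 2·4 = 6
u_9 = 3·6 + 6·2 + 2·1 = 4
u_10 = 3·4 + 6·6 + 2·2 = 3
u_11 = 3·3 + 6·4 + 2·6 = 3
u_12 = 3·3 + 6·3 + 2·4 = 0
u_13 = 3·0 + 6·3 + 2·3 = 3
u_14 = 3·3 + 6·0 + 2·3 = 1
u_15 = 3·1 + 6·3 + 2·0 = 0
u_16 = 3·0 + 6·1 + 2·3 = 5
u_17 = 3·5 + 6·0 + 2·1 = 3
u_18 = 3·3 + 6·5 + 2·0 = 4
u_19 = 3·4 + 6·3 + 2·5 = 5
u_20 = 3·5 + 6·4 + 2·3 = 3
u_21 = 3·3 + 6·5 + 2·4 = 5
u_22 = 3·5 + 6·3 + 2·5 = 1
u_23 = 3·1 + 6·5 + 2·3 = 4
u_24 = 3·4 + 6·1 + 2·5 = 0
u_25 = 3·0 + 6·4 + 2·1 = 5
u_26 = 3·5 + 6·0 + 2·4 = 2
u_27 = 3·2 + 6·5 + 2·0 = 1
u_28 = 3·1 + 6·2 + 2·5 = 4
u_29 = 3·4 + 6·1 + 2·2 = 1
u_30 = 3·1 + 6·4 + 2·1 = 1
u_31 = 3·1 + 6·1 + 2·4 = 3
u_32 = 3·3 + 6·1 + 2·1 = 3
u_33 = 3·3 + 6·3 + 2·1 = 1
u_34 = 3·1 + 6·3 + 2·3 = 6
u_35 = 3·6 + 6·1 + 2·3 = 2
u_36 = 3·2 + 6·6 + 2·1 = 2
u_37 = 3·2 + 6·2 + 2·6 = 2
u_38 = 3·2 + 6·2 + 2·2 = 1
u_39 = 3·1 + 6·2 + 2·2 = 5
u_40 = 3·5 + 6·1 + 2·2 = 4
u_41 = 3·4 + 6·5 + 2·1 = 2
u_42 = 3·2 + 6·4 + 2·5 = 5
u_43 = 3·5 + 6·2 + 2·4 = 0
u_44 = 3·0 + 6·5 + 2·2 = 6
u_45 = 3·6 + 6·0 + 2·5 = 0
u_46 = 3·0 + 6·6 + 2·0 = 1
u_47 = 3·1 + 6·0 + 2·6 = 1
u_48 = 3·1 + 6·1 + 2·0 = 2
u_49 = 3·2 + 6·1 + 2·1 = 0
u_50 = 3·0 + 6·2 + 2·1 = 0
(u_48, u_49, u_50) = (2, 0, 0) = (u_0, u_1, u_2), so the sequence has period 48.
192 ≡ 0 (mod 48), hence u_192 = u_0 = 2.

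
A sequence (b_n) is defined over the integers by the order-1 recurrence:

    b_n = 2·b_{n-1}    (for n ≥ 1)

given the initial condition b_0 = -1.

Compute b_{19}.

b_1 = 2·-1 = -2
b_2 = 2·-2 = -4
b_3 = 2·-4 = -8
b_4 = 2·-8 = -16
b_5 = 2·-16 = -32
b_6 = 2·-32 = -64
b_7 = 2·-64 = -128
b_8 = 2·-128 = -256
b_9 = 2·-256 = -512
b_10 = 2·-512 = -1024
b_11 = 2·-1024 = -2048
b_12 = 2·-2048 = -4096
b_13 = 2·-4096 = -8192
b_14 = 2·-8192 = -16384
b_15 = 2·-16384 = -32768
b_16 = 2·-32768 = -65536
b_17 = 2·-65536 = -131072
b_18 = 2·-131072 = -262144
b_19 = 2·-262144 = -524288

-524288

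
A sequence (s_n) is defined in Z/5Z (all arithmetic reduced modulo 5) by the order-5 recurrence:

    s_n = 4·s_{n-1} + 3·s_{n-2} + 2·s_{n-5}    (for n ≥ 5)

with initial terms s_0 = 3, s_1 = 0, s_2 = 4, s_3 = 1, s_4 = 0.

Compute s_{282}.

s_5 = 4·0 + 3·1 + 0·4 + 0·0 + 2·3 = 4
s_6 = 4·4 + 3·0 + 0·1 + 0·4 + 2·0 = 1
s_7 = 4·1 + 3·4 + 0·0 + 0·1 + 2·4 = 4
s_8 = 4·4 + 3·1 + 0·4 + 0·0 + 2·1 = 1
s_9 = 4·1 + 3·4 + 0·1 + 0·4 + 2·0 = 1
s_10 = 4·1 + 3·1 + 0·4 + 0·1 + 2·4 = 0
Continuing the recurrence:
  s_11 = 0;  s_12 = 3;  s_13 = 4;  s_14 = 2;  s_15 = 0;  s_16 = 1
  s_17 = 0;  s_18 = 1;  s_19 = 3;  s_20 = 0;  s_21 = 1;  s_22 = 4
  s_23 = 1;  s_24 = 2;  s_25 = 1;  s_26 = 2;  s_27 = 4;  s_28 = 4
  s_29 = 2;  s_30 = 2;  s_31 = 3;  s_32 = 1;  s_33 = 1;  s_34 = 1
  s_35 = 1;  s_36 = 3;  s_37 = 2;  s_38 = 4;  s_39 = 4;  s_40 = 0
  s_41 = 3;  s_42 = 1;  s_43 = 1;  s_44 = 0;  s_45 = 3;  s_46 = 3
  s_47 = 3;  s_48 = 3;  s_49 = 1;  s_50 = 4;  s_51 = 0;  s_52 = 3
  s_53 = 3;  s_54 = 3;  s_55 = 4;  s_56 = 0;  s_57 = 3;  s_58 = 3
  s_59 = 2;  s_60 = 0;  s_61 = 1;  s_62 = 0;  s_63 = 4;  s_64 = 0
  s_65 = 2;  s_66 = 0;  s_67 = 1;  s_68 = 2;  s_69 = 1;  s_70 = 4
  s_71 = 4;  s_72 = 0;  s_73 = 1;  s_74 = 1;  s_75 = 0;  s_76 = 1
  s_77 = 4;  s_78 = 1;  s_79 = 3;  s_80 = 0;  s_81 = 1;  s_82 = 2
  s_83 = 3;  s_84 = 4;  s_85 = 0;  s_86 = 4;  s_87 = 0;  s_88 = 3
  s_89 = 0;  s_90 = 4;  s_91 = 4;  s_92 = 3;  s_93 = 0;  s_94 = 4
  s_95 = 4;  s_96 = 1;  s_97 = 2;  s_98 = 1;  s_99 = 3;  s_100 = 3
  s_101 = 3;  s_102 = 0;  s_103 = 1;  s_104 = 0;  s_105 = 4;  s_106 = 2
  s_107 = 0;  s_108 = 3;  s_109 = 2;  s_110 = 0;  s_111 = 0;  s_112 = 0
  s_113 = 1;  s_114 = 3;  s_115 = 0;  s_116 = 4;  s_117 = 1;  s_118 = 3
  s_119 = 1;  s_120 = 3;  s_121 = 3;  s_122 = 3;  s_123 = 2;  s_124 = 4
  s_125 = 3;  s_126 = 0;  s_127 = 0;  s_128 = 4;  s_129 = 4;  s_130 = 4
  s_131 = 3;  s_132 = 4;  s_133 = 3;  s_134 = 2;  s_135 = 0;  s_136 = 2
  s_137 = 1;  s_138 = 1;  s_139 = 1;  s_140 = 2;  s_141 = 0;  s_142 = 3
  s_143 = 4;  s_144 = 2;  s_145 = 4;  s_146 = 2;  s_147 = 1;  s_148 = 3
  s_149 = 4;  s_150 = 3;  s_151 = 3;  s_152 = 3;  s_153 = 2;  s_154 = 0
  s_155 = 2;  s_156 = 4;  s_157 = 3;  s_158 = 3;  s_159 = 1;  s_160 = 2
  s_161 = 4;  s_162 = 3;  s_163 = 0;  s_164 = 1;  s_165 = 3;  s_166 = 3
  s_167 = 2;  s_168 = 2;  s_169 = 1;  s_170 = 1;  s_171 = 3;  s_172 = 4
  s_173 = 4;  s_174 = 0;  s_175 = 4;  s_176 = 2;  s_177 = 3;  s_178 = 1
  s_179 = 3;  s_180 = 3;  s_181 = 0;  s_182 = 0;  s_183 = 2;  s_184 = 4
  s_185 = 3;  s_186 = 4;  s_187 = 0;  s_188 = 1;  s_189 = 2;  s_190 = 2
  s_191 = 2;  s_192 = 4;  s_193 = 4;  s_194 = 2;  s_195 = 4;  s_196 = 1
  s_197 = 4;  s_198 = 2;  s_199 = 4;  s_200 = 0;  s_201 = 4;  s_202 = 4
  s_203 = 2;  s_204 = 3;  s_205 = 3;  s_206 = 4;  s_207 = 3;  s_208 = 3
  s_209 = 2;  s_210 = 3;  s_211 = 1;  s_212 = 4;  s_213 = 0;  s_214 = 1
  s_215 = 0;  s_216 = 0;  s_217 = 3;  s_218 = 2;  s_219 = 4;  s_220 = 2
  s_221 = 0;  s_222 = 2;  s_223 = 2;  s_224 = 2;  s_225 = 3;  s_226 = 3
  s_227 = 0;  s_228 = 3;  s_229 = 1;  s_230 = 4;  s_231 = 0;  s_232 = 2
  s_233 = 4;  s_234 = 4;  s_235 = 1;  s_236 = 1;  s_237 = 1;  s_238 = 0
  s_239 = 1;  s_240 = 1;  s_241 = 4;  s_242 = 1;  s_243 = 1;  s_244 = 4
  s_245 = 1;  s_246 = 4;  s_247 = 1;  s_248 = 3;  s_249 = 3;  s_250 = 3
  s_251 = 4;  s_252 = 2;  s_253 = 1;  s_254 = 1;  s_255 = 3;  s_256 = 3
  s_257 = 0;  s_258 = 1;  s_259 = 1;  s_260 = 3;  s_261 = 1;  s_262 = 3
  s_263 = 2;  s_264 = 4;  s_265 = 3;  s_266 = 1;  s_267 = 4;  s_268 = 3
  s_269 = 2;  s_270 = 3;  s_271 = 0;  s_272 = 2;  s_273 = 4;  s_274 = 1
  s_275 = 2;  s_276 = 1;  s_277 = 4;  s_278 = 2;  s_279 = 2;  s_280 = 3
s_281 = 4·3 + 3·2 + 0·2 + 0·4 + 2·1 = 0
s_282 = 4·0 + 3·3 + 0·2 + 0·2 + 2·4 = 2

2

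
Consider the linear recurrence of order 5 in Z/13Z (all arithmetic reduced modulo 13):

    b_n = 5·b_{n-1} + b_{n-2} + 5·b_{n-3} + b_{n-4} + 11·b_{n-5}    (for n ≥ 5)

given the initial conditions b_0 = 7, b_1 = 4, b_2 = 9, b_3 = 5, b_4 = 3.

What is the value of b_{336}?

b_5 = 5·3 + 1·5 + 5·9 + 1·4 + 11·7 = 3
b_6 = 5·3 + 1·3 + 5·5 + 1·9 + 11·4 = 5
b_7 = 5·5 + 1·3 + 5·3 + 1·5 + 11·9 = 4
b_8 = 5·4 + 1·5 + 5·3 + 1·3 + 11·5 = 7
b_9 = 5·7 + 1·4 + 5·5 + 1·3 + 11·3 = 9
b_10 = 5·9 + 1·7 + 5·4 + 1·5 + 11·3 = 6
Continuing the recurrence:
  b_11 = 3;  b_12 = 0;  b_13 = 2;  b_14 = 0;  b_15 = 6;  b_16 = 8
  b_17 = 9;  b_18 = 1;  b_19 = 8;  b_20 = 4;  b_21 = 0;  b_22 = 1
  b_23 = 5;  b_24 = 1;  b_25 = 7;  b_26 = 10;  b_27 = 0;  b_28 = 10
  b_29 = 1;  b_30 = 11;  b_31 = 8;  b_32 = 1;  b_33 = 10;  b_34 = 9
  b_35 = 7;  b_36 = 1;  b_37 = 0;  b_38 = 12;  b_39 = 2;  b_40 = 9
  b_41 = 1;  b_42 = 10;  b_43 = 9;  b_44 = 0;  b_45 = 3;  b_46 = 3
  b_47 = 7;  b_48 = 9;  b_49 = 5;  b_50 = 1;  b_51 = 4;  b_52 = 2
  b_53 = 6;  b_54 = 4;  b_55 = 12;  b_56 = 10;  b_57 = 6;  b_58 = 1
  b_59 = 0;  b_60 = 4;  b_61 = 11;  b_62 = 9;  b_63 = 9;  b_64 = 9
  b_65 = 11;  b_66 = 5;  b_67 = 7;  b_68 = 8;  b_69 = 0;  b_70 = 0
  b_71 = 11;  b_72 = 10;  b_73 = 6;  b_74 = 4;  b_75 = 9;  b_76 = 2
  b_77 = 12;  b_78 = 8;  b_79 = 11;  b_80 = 3;  b_81 = 9;  b_82 = 9
  b_83 = 12;  b_84 = 4;  b_85 = 2;  b_86 = 0;  b_87 = 3;  b_88 = 5
  b_89 = 9;  b_90 = 9;  b_91 = 4;  b_92 = 8;  b_93 = 10;  b_94 = 4
  b_95 = 4;  b_96 = 9;  b_97 = 11;  b_98 = 3;  b_99 = 2;  b_100 = 4
  b_101 = 4;  b_102 = 2;  b_103 = 4;  b_104 = 3;  b_105 = 12;  b_106 = 12
  b_107 = 9;  b_108 = 8;  b_109 = 11;  b_110 = 5;  b_111 = 9;  b_112 = 4
  b_113 = 10;  b_114 = 4;  b_115 = 10;  b_116 = 12;  b_117 = 1;  b_118 = 12
  b_119 = 6;  b_120 = 0;  b_121 = 4;  b_122 = 8;  b_123 = 0;  b_124 = 3
  b_125 = 7;  b_126 = 12;  b_127 = 1;  b_128 = 3;  b_129 = 12;  b_130 = 1
  b_131 = 9;  b_132 = 3;  b_133 = 9;  b_134 = 5;  b_135 = 4;  b_136 = 3
  b_137 = 8;  b_138 = 11;  b_139 = 7;  b_140 = 3;  b_141 = 1;  b_142 = 12
  b_143 = 9;  b_144 = 12;  b_145 = 7;  b_146 = 11;  b_147 = 3;  b_148 = 3
  b_149 = 4;  b_150 = 9;  b_151 = 6;  b_152 = 4;  b_153 = 4;  b_154 = 3
  b_155 = 1;  b_156 = 7;  b_157 = 8;  b_158 = 8;  b_159 = 0;  b_160 = 1
  b_161 = 0;  b_162 = 6;  b_163 = 6;  b_164 = 11;  b_165 = 11;  b_166 = 11
  b_167 = 11;  b_168 = 3;  b_169 = 5;  b_170 = 7;  b_171 = 5;  b_172 = 12
  b_173 = 8;  b_174 = 9;  b_175 = 0;  b_176 = 12;  b_177 = 11;  b_178 = 8
  b_179 = 2;  b_180 = 7;  b_181 = 12;  b_182 = 11;  b_183 = 10;  b_184 = 7
  b_185 = 7;  b_186 = 1;  b_187 = 9;  b_188 = 3;  b_189 = 9;  b_190 = 2
  b_191 = 2;  b_192 = 3;  b_193 = 4;  b_194 = 4;  b_195 = 11;  b_196 = 0
  b_197 = 3;  b_198 = 1;  b_199 = 11;  b_200 = 10;  b_201 = 4;  b_202 = 2
  b_203 = 8;  b_204 = 11;  b_205 = 5;  b_206 = 5;  b_207 = 11;  b_208 = 2
  b_209 = 3;  b_210 = 2;  b_211 = 11;  b_212 = 0;  b_213 = 7;  b_214 = 8
  b_215 = 2;  b_216 = 5;  b_217 = 9;  b_218 = 2;  b_219 = 4;  b_220 = 3
  b_221 = 2;  b_222 = 4;  b_223 = 11;  b_224 = 12;  b_225 = 9;  b_226 = 8
  b_227 = 8;  b_228 = 5;  b_229 = 6;  b_230 = 0;  b_231 = 10;  b_232 = 4
  b_233 = 0;  b_234 = 3;  b_235 = 6;  b_236 = 4;  b_237 = 7;  b_238 = 7
  b_239 = 10;  b_240 = 6;  b_241 = 9;  b_242 = 3;  b_243 = 11;  b_244 = 11
  b_245 = 0;  b_246 = 12;  b_247 = 3;  b_248 = 3;  b_249 = 4;  b_250 = 11
  b_251 = 1;  b_252 = 7;  b_253 = 11;  b_254 = 5;  b_255 = 11;  b_256 = 3
  b_257 = 9;  b_258 = 8;  b_259 = 0;  b_260 = 8;  b_261 = 5;  b_262 = 10
  b_263 = 1;  b_264 = 9;  b_265 = 7;  b_266 = 10;  b_267 = 5;  b_268 = 12
  b_269 = 0;  b_270 = 7;  b_271 = 2;  b_272 = 6;  b_273 = 4;  b_274 = 4
  b_275 = 3;  b_276 = 2;  b_277 = 12;  b_278 = 8;  b_279 = 5;  b_280 = 11
  b_281 = 4;  b_282 = 1;  b_283 = 1;  b_284 = 1;  b_285 = 6;  b_286 = 3
  b_287 = 12;  b_288 = 1;  b_289 = 10;  b_290 = 11;  b_291 = 11;  b_292 = 2
  b_293 = 6;  b_294 = 0;  b_295 = 5;  b_296 = 9;  b_297 = 0;  b_298 = 9
  b_299 = 4;  b_300 = 2;  b_301 = 2;  b_302 = 2;  b_303 = 8;  b_304 = 7
  b_305 = 12;  b_306 = 1;  b_307 = 4;  b_308 = 7;  b_309 = 3;  b_310 = 6
  b_311 = 5;  b_312 = 6;  b_313 = 2;  b_314 = 2;  b_315 = 9;  b_316 = 1
  b_317 = 1;  b_318 = 10;  b_319 = 9;  b_320 = 4;  b_321 = 0;  b_322 = 5
  b_323 = 8;  b_324 = 5;  b_325 = 11;  b_326 = 1;  b_327 = 0;  b_328 = 6
  b_329 = 10;  b_330 = 9;  b_331 = 5;  b_332 = 12;  b_333 = 4;  b_334 = 7
b_335 = 5·7 + 1·4 + 5·12 + 1·5 + 11·9 = 8
b_336 = 5·8 + 1·7 + 5·4 + 1·12 + 11·5 = 4

4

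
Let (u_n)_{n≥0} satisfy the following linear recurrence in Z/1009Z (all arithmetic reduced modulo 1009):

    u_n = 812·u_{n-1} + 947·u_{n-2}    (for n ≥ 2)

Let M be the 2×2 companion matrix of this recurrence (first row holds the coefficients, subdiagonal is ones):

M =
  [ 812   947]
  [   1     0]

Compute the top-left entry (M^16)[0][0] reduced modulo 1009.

305

(M^16)[0][0] is the top entry after applying M 16 times to the unit state (1, 0). Equivalently it is h_{17} for the auxiliary sequence (h_n) obeying the same recurrence with h_1 = 1 and h_i = 0 for 0 ≤ i < 1:
h_2 = 812·1 + 947·0 = 812
h_3 = 812·812 + 947·1 = 405
h_4 = 812·405 + 947·812 = 32
h_5 = 812·32 + 947·405 = 874
h_6 = 812·874 + 947·32 = 395
h_7 = 812·395 + 947·874 = 176
h_8 = 812·176 + 947·395 = 369
h_9 = 812·369 + 947·176 = 142
h_10 = 812·142 + 947·369 = 607
h_11 = 812·607 + 947·142 = 769
h_12 = 812·769 + 947·607 = 565
h_13 = 812·565 + 947·769 = 439
h_14 = 812·439 + 947·565 = 576
h_15 = 812·576 + 947·439 = 570
h_16 = 812·570 + 947·576 = 321
h_17 = 812·321 + 947·570 = 305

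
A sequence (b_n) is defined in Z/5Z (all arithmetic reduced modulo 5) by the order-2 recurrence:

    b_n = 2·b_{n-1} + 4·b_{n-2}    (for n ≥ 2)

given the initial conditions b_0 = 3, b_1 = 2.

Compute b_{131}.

b_2 = 2·2 + 4·3 = 1
b_3 = 2·1 + 4·2 = 0
b_4 = 2·0 + 4·1 = 4
b_5 = 2·4 + 4·0 = 3
b_6 = 2·3 + 4·4 = 2
(b_5, b_6) = (3, 2) = (b_0, b_1), so the sequence has period 5.
131 ≡ 1 (mod 5), hence b_131 = b_1 = 2.

2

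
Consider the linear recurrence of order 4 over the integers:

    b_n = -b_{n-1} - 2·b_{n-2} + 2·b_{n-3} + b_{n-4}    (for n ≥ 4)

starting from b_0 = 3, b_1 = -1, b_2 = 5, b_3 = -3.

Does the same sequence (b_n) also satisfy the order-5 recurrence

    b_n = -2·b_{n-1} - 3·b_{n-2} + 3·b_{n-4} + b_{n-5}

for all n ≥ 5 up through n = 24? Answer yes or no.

Terms b_0..b_24: 3, -1, 5, -3, -6, 21, -10, -47, 103, -8, -302, 477, 214, -1780, 2004, 2461, -9815, 7121, 19435, -50846, 16403, 131280, -246343, -34257, 805906
n=5: candidate gives 21, actual b_5 = 21 ✓
n=6: candidate gives -10, actual b_6 = -10 ✓
n=7: candidate gives -47, actual b_7 = -47 ✓
n=8: candidate gives 103, actual b_8 = 103 ✓
n=9: candidate gives -8, actual b_9 = -8 ✓
n=10: candidate gives -302, actual b_10 = -302 ✓
n=11: candidate gives 477, actual b_11 = 477 ✓
n=12: candidate gives 214, actual b_12 = 214 ✓
n=13: candidate gives -1780, actual b_13 = -1780 ✓
n=14: candidate gives 2004, actual b_14 = 2004 ✓
n=15: candidate gives 2461, actual b_15 = 2461 ✓
n=16: candidate gives -9815, actual b_16 = -9815 ✓
n=17: candidate gives 7121, actual b_17 = 7121 ✓
n=18: candidate gives 19435, actual b_18 = 19435 ✓
n=19: candidate gives -50846, actual b_19 = -50846 ✓
n=20: candidate gives 16403, actual b_20 = 16403 ✓
n=21: candidate gives 131280, actual b_21 = 131280 ✓
n=22: candidate gives -246343, actual b_22 = -246343 ✓
n=23: candidate gives -34257, actual b_23 = -34257 ✓
n=24: candidate gives 805906, actual b_24 = 805906 ✓

yes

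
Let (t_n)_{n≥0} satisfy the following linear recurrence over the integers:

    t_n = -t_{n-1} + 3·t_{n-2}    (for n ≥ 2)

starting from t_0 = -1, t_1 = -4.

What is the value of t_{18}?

2479927

t_2 = -1·-4 + 3·-1 = 1
t_3 = -1·1 + 3·-4 = -13
t_4 = -1·-13 + 3·1 = 16
t_5 = -1·16 + 3·-13 = -55
t_6 = -1·-55 + 3·16 = 103
t_7 = -1·103 + 3·-55 = -268
t_8 = -1·-268 + 3·103 = 577
t_9 = -1·577 + 3·-268 = -1381
t_10 = -1·-1381 + 3·577 = 3112
t_11 = -1·3112 + 3·-1381 = -7255
t_12 = -1·-7255 + 3·3112 = 16591
t_13 = -1·16591 + 3·-7255 = -38356
t_14 = -1·-38356 + 3·16591 = 88129
t_15 = -1·88129 + 3·-38356 = -203197
t_16 = -1·-203197 + 3·88129 = 467584
t_17 = -1·467584 + 3·-203197 = -1077175
t_18 = -1·-1077175 + 3·467584 = 2479927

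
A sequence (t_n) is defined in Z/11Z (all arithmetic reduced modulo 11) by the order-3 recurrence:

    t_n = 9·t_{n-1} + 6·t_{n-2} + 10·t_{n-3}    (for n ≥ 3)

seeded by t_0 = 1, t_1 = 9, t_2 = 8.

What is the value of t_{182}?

t_3 = 9·8 + 6·9 + 10·1 = 4
t_4 = 9·4 + 6·8 + 10·9 = 9
t_5 = 9·9 + 6·4 + 10·8 = 9
t_6 = 9·9 + 6·9 + 10·4 = 10
t_7 = 9·10 + 6·9 + 10·9 = 3
t_8 = 9·3 + 6·10 + 10·9 = 1
t_9 = 9·1 + 6·3 + 10·10 = 6
t_10 = 9·6 + 6·1 + 10·3 = 2
t_11 = 9·2 + 6·6 + 10·1 = 9
t_12 = 9·9 + 6·2 + 10·6 = 10
t_13 = 9·10 + 6·9 + 10·2 = 10
t_14 = 9·10 + 6·10 + 10·9 = 9
t_15 = 9·9 + 6·10 + 10·10 = 10
t_16 = 9·10 + 6·9 + 10·10 = 2
t_17 = 9·2 + 6·10 + 10·9 = 3
t_18 = 9·3 + 6·2 + 10·10 = 7
t_19 = 9·7 + 6·3 + 10·2 = 2
t_20 = 9·2 + 6·7 + 10·3 = 2
t_21 = 9·2 + 6·2 + 10·7 = 1
t_22 = 9·1 + 6·2 + 10·2 = 8
t_23 = 9·8 + 6·1 + 10·2 = 10
t_24 = 9·10 + 6·8 + 10·1 = 5
t_25 = 9·5 + 6·10 + 10·8 = 9
t_26 = 9·9 + 6·5 + 10·10 = 2
t_27 = 9·2 + 6·9 + 10·5 = 1
t_28 = 9·1 + 6·2 + 10·9 = 1
t_29 = 9·1 + 6·1 + 10·2 = 2
t_30 = 9·2 + 6·1 + 10·1 = 1
t_31 = 9·1 + 6·2 + 10·1 = 9
t_32 = 9·9 + 6·1 + 10·2 = 8
(t_30, t_31, t_32) = (1, 9, 8) = (t_0, t_1, t_2), so the sequence has period 30.
182 ≡ 2 (mod 30), hence t_182 = t_2 = 8.

8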